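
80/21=3.81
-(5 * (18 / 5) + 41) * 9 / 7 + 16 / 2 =-475 / 7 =-67.86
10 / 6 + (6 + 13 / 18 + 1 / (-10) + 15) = 1048 / 45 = 23.29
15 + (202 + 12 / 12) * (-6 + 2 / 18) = -10624 / 9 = -1180.44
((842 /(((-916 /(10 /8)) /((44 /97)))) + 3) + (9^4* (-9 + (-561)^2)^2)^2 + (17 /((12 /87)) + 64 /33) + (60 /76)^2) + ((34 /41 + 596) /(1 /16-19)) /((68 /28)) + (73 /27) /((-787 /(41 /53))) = 11812148554502149614529869935136760290382613241685 /27972778923351620028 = 422272974267901269234728000000.00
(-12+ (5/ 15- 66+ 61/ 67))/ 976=-3857/ 49044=-0.08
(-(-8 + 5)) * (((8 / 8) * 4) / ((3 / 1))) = 4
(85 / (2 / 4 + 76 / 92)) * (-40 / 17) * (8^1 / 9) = -73600 / 549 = -134.06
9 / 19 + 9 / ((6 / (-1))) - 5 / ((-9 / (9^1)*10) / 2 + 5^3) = -487 / 456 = -1.07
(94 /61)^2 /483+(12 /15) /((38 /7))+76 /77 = 2139736822 /1878118935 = 1.14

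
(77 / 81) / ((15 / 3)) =77 / 405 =0.19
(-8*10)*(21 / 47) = -1680 / 47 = -35.74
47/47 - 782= -781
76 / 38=2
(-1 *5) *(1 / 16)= -5 / 16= -0.31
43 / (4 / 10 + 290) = 215 / 1452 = 0.15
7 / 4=1.75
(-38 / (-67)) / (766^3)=19 / 15056745716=0.00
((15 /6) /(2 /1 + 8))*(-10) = -5 /2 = -2.50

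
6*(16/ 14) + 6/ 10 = 261/ 35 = 7.46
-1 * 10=-10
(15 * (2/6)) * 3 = 15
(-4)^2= 16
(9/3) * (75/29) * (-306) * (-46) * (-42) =-133018200/29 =-4586834.48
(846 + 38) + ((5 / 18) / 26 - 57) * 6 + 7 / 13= 42323 / 78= 542.60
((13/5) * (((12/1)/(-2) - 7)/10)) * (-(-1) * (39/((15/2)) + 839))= -713349/250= -2853.40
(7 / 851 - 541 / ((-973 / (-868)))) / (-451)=57087511 / 53348339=1.07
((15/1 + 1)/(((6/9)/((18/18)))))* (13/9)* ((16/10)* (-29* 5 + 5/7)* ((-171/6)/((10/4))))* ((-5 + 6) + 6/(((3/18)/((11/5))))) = 1280479616/175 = 7317026.38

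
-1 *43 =-43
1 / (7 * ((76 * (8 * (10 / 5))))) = 1 / 8512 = 0.00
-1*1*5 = -5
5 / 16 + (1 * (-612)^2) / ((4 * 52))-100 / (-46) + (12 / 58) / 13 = 250168011 / 138736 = 1803.19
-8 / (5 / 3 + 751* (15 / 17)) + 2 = 1.99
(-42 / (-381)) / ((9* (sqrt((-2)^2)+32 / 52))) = 91 / 19431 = 0.00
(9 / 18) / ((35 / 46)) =23 / 35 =0.66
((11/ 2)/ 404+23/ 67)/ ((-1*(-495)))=0.00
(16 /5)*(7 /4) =28 /5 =5.60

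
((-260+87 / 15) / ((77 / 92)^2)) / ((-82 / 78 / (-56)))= -81863808 / 4235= -19330.30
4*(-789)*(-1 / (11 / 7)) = 22092 / 11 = 2008.36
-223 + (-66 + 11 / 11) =-288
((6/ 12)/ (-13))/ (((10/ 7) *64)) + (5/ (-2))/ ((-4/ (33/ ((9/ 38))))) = 87.08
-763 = -763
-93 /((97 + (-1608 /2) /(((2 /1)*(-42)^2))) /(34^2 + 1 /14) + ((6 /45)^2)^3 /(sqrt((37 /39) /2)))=-710661900758730908203125 /639654732884783017111 + 1289223435591000000*sqrt(2886) /639654732884783017111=-1110.90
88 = 88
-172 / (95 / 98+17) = -16856 / 1761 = -9.57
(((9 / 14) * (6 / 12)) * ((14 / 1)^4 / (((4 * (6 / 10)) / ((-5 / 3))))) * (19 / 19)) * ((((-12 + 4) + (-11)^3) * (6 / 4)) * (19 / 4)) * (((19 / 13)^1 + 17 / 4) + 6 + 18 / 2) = 54220299525 / 32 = 1694384360.16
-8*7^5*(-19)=2554664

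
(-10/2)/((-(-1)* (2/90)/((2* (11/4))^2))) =-27225/4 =-6806.25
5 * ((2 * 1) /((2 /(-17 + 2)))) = -75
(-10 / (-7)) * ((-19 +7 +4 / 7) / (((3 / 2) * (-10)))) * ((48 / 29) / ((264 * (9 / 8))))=2560 / 422037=0.01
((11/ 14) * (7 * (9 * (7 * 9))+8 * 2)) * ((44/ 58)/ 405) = 96437/ 16443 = 5.86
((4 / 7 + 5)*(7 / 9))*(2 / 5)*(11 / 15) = 286 / 225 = 1.27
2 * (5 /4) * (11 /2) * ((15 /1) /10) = 165 /8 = 20.62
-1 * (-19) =19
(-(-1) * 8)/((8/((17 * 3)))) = 51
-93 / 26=-3.58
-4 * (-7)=28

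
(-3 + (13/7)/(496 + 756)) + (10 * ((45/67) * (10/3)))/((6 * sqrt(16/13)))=-26279/8764 + 125 * sqrt(13)/134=0.36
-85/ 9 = -9.44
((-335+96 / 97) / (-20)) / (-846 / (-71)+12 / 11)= 25303619 / 19706520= 1.28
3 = 3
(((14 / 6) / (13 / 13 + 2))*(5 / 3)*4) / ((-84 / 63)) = -3.89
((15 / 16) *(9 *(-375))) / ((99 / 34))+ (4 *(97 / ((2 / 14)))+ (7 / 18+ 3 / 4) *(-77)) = 1220993 / 792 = 1541.66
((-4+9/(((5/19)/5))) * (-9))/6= -501/2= -250.50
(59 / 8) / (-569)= -59 / 4552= -0.01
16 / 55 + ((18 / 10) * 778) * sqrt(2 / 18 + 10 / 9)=16 / 55 + 2334 * sqrt(11) / 5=1548.49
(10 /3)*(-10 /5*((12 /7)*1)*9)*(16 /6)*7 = -1920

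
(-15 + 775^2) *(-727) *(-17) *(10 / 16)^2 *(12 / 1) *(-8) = -278360212125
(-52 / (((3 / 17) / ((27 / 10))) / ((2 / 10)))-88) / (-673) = 6178 / 16825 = 0.37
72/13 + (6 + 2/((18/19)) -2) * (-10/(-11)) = 1298/117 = 11.09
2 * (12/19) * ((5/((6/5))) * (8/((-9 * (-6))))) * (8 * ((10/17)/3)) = 32000/26163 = 1.22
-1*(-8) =8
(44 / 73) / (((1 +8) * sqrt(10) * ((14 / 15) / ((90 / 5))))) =66 * sqrt(10) / 511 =0.41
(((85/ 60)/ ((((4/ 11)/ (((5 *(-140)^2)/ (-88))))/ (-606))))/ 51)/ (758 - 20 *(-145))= 618625/ 43896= 14.09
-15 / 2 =-7.50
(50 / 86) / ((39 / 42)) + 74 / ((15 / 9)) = 125848 / 2795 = 45.03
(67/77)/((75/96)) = 2144/1925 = 1.11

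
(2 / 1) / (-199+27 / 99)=-11 / 1093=-0.01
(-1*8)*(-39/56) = 39/7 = 5.57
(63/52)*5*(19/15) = 399/52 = 7.67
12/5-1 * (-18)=102/5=20.40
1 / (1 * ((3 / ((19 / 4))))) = 19 / 12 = 1.58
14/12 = 7/6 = 1.17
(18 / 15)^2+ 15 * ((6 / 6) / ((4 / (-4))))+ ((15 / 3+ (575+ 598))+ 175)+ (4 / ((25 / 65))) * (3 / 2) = 33876 / 25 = 1355.04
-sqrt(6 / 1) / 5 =-sqrt(6) / 5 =-0.49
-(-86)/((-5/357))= -30702/5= -6140.40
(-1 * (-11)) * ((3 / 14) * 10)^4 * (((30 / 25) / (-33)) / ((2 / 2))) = -20250 / 2401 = -8.43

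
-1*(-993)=993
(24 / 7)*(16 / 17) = 384 / 119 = 3.23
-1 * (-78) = 78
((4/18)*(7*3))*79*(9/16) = 1659/8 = 207.38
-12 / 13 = -0.92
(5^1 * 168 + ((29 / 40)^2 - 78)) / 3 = 1220041 / 4800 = 254.18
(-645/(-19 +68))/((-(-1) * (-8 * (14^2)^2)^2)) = -645/4628074479616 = -0.00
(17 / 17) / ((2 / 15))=7.50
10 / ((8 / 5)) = 25 / 4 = 6.25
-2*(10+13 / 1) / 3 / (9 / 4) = -184 / 27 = -6.81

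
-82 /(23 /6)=-492 /23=-21.39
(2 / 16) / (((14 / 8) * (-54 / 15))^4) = 1250 / 15752961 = 0.00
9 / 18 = 1 / 2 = 0.50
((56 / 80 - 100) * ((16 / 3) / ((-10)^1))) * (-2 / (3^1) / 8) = -331 / 75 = -4.41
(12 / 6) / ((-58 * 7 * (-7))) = 0.00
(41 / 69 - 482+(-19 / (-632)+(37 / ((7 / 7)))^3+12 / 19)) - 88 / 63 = 872952477233 / 17399592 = 50170.86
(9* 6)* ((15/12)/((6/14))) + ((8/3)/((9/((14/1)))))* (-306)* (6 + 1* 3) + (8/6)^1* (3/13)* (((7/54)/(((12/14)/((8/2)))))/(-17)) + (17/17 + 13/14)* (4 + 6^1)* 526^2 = 1334426265145/250614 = 5324627.77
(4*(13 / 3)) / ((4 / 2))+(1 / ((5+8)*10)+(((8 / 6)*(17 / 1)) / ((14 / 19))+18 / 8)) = 75869 / 1820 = 41.69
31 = 31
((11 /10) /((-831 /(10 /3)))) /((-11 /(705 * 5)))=1175 /831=1.41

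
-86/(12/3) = -43/2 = -21.50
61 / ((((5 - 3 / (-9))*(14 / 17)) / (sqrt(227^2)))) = 706197 / 224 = 3152.67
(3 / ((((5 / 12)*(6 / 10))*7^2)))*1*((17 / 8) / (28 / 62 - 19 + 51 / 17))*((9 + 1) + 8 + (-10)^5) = 79035771 / 23618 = 3346.42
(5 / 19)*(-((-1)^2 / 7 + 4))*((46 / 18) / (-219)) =3335 / 262143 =0.01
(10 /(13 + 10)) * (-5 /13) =-50 /299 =-0.17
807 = 807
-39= -39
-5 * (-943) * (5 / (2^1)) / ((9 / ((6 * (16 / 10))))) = 37720 / 3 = 12573.33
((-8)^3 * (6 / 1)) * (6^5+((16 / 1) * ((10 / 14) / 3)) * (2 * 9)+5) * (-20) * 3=10127831040 / 7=1446833005.71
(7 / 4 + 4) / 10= 23 / 40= 0.58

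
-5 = -5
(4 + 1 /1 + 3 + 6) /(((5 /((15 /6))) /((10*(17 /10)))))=119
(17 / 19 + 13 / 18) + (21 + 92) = 39199 / 342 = 114.62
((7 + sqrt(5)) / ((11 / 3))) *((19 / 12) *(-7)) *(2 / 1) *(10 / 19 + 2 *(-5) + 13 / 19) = 1169 *sqrt(5) / 22 + 8183 / 22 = 490.77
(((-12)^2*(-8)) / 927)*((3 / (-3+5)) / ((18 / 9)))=-96 / 103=-0.93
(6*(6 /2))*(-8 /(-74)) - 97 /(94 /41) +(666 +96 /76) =41426845 /66082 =626.90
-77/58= -1.33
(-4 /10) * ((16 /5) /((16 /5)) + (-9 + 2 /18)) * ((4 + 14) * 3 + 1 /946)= 725407 /4257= 170.40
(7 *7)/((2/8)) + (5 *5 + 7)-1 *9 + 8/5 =1103/5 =220.60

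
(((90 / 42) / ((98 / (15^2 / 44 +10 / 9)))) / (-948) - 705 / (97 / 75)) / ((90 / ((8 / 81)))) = -907793094305 / 1517559247512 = -0.60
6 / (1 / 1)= 6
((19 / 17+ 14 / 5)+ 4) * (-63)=-42399 / 85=-498.81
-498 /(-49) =498 /49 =10.16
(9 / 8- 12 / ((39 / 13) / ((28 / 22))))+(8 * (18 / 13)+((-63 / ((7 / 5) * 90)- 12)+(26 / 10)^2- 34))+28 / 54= -24795703 / 772200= -32.11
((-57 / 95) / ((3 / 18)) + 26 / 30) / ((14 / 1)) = -41 / 210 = -0.20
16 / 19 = 0.84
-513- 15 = -528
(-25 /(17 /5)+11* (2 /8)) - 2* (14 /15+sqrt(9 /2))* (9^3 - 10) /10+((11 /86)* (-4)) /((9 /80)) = -2157* sqrt(2) /10 - 94319227 /657900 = -448.41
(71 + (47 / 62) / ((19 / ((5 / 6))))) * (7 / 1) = 497.23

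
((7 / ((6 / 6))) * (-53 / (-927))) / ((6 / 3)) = 371 / 1854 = 0.20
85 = 85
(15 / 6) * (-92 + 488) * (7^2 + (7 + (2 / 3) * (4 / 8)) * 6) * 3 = 276210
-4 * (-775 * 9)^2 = -194602500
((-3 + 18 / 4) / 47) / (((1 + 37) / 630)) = 945 / 1786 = 0.53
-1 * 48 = -48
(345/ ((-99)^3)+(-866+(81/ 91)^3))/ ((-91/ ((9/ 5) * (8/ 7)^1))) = 337437034605040/ 17250648614199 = 19.56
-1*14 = -14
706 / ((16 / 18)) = 3177 / 4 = 794.25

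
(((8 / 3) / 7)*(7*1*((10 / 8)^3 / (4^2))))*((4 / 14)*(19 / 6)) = 2375 / 8064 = 0.29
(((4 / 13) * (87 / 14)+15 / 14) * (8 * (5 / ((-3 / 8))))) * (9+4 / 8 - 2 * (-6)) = -622640 / 91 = -6842.20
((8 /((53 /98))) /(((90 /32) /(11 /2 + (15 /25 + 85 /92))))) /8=140728 /30475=4.62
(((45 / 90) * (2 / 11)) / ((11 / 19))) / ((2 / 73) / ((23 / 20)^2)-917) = -733723 / 4284729669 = -0.00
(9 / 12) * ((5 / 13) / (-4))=-15 / 208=-0.07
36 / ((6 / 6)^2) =36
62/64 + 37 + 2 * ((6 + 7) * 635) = 529535/32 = 16547.97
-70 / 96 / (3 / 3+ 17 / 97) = -3395 / 5472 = -0.62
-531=-531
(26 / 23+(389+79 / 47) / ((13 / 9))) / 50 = 381682 / 70265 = 5.43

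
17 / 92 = 0.18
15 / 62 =0.24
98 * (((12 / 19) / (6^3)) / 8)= 49 / 1368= 0.04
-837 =-837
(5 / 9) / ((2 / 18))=5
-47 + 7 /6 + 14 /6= -87 /2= -43.50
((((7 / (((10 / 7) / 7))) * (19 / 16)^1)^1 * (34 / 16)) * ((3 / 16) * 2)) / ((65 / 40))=19.97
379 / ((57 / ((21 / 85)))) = 2653 / 1615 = 1.64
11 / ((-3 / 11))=-121 / 3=-40.33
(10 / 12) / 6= 0.14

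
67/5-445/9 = -1622/45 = -36.04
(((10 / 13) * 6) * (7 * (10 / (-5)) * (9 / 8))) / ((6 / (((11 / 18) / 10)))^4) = -102487 / 131010048000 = -0.00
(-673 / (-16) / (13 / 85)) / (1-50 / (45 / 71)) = -514845 / 145808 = -3.53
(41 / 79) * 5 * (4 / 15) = 164 / 237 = 0.69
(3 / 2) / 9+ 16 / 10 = 53 / 30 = 1.77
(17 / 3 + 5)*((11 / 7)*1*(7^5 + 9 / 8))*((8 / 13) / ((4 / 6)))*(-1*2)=-47331680 / 91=-520128.35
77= 77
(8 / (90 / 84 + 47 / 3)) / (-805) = -48 / 80845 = -0.00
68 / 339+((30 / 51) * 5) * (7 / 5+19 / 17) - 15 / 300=14804269 / 1959420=7.56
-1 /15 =-0.07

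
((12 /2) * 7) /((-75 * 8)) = -7 /100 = -0.07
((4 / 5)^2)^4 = 65536 / 390625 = 0.17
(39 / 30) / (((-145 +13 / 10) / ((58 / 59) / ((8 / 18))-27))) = 12675 / 56522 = 0.22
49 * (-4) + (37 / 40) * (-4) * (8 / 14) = -6934 / 35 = -198.11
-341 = -341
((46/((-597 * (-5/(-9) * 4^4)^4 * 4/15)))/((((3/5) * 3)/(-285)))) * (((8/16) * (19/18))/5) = 2017629/170939698380800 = 0.00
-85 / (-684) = 85 / 684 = 0.12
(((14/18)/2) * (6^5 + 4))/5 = 5446/9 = 605.11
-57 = -57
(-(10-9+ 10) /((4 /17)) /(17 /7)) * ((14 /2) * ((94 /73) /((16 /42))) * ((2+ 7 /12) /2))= -5497261 /9344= -588.32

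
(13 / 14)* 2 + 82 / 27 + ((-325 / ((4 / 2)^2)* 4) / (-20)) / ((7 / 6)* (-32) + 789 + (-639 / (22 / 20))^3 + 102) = 2896167359689295 / 591757448921604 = 4.89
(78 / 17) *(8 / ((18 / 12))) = 416 / 17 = 24.47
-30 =-30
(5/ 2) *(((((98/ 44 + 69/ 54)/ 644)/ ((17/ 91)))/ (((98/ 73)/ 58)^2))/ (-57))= -101084495395/ 42380780904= -2.39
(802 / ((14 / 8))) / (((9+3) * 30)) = 401 / 315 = 1.27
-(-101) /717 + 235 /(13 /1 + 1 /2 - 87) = -107381 /35133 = -3.06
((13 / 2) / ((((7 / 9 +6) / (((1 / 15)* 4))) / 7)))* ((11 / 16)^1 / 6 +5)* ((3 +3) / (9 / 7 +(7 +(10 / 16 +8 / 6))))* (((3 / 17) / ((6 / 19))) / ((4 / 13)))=695281041 / 71387080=9.74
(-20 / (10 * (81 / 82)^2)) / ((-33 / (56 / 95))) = 753088 / 20568735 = 0.04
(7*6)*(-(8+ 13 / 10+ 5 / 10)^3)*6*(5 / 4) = -7411887 / 25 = -296475.48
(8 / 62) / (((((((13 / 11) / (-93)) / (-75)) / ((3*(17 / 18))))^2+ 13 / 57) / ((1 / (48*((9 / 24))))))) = 25745926250 / 819126982219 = 0.03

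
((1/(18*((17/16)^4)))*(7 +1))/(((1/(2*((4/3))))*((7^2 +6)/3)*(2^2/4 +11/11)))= 1048576/41342895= 0.03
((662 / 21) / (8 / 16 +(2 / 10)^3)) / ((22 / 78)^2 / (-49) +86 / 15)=2936797500 / 271258411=10.83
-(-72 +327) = -255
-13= -13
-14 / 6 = -7 / 3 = -2.33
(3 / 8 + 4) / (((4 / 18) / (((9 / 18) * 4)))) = 315 / 8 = 39.38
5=5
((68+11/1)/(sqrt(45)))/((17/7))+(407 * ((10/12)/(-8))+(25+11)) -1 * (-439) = 553 * sqrt(5)/255+20765/48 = 437.45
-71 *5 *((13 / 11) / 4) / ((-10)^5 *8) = 0.00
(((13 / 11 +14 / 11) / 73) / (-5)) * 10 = -54 / 803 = -0.07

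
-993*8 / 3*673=-1782104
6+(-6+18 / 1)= 18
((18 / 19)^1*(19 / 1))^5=1889568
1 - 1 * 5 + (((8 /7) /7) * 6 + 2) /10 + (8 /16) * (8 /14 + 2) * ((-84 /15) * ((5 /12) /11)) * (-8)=-4097 /2695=-1.52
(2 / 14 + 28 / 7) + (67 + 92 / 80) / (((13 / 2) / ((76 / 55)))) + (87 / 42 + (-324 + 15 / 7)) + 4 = -14872609 / 50050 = -297.16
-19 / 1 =-19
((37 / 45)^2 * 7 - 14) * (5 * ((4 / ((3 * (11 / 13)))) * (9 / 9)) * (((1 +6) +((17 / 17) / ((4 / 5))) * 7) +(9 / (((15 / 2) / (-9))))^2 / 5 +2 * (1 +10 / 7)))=-5359450369 / 1670625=-3208.05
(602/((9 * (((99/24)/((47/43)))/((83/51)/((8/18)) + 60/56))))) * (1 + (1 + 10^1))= 564752/561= 1006.69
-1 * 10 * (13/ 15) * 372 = -3224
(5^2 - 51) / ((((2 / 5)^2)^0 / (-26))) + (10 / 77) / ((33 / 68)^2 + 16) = 3907746036 / 5780621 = 676.01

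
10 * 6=60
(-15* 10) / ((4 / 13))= -975 / 2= -487.50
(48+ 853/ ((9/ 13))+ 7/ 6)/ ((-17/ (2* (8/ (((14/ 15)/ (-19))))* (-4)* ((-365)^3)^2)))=-82892754946451166250000/ 357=-232192590886417832633.05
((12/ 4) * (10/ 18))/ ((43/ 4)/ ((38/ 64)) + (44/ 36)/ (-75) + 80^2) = 21375/ 82311991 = 0.00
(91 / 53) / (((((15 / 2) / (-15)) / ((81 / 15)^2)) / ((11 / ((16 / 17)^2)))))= -210891681 / 169600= -1243.47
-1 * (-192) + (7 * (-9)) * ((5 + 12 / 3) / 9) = 129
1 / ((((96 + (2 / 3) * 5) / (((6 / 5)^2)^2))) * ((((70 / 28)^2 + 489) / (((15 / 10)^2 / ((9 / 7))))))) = 1944 / 26354375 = 0.00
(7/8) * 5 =35/8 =4.38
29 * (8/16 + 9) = 551/2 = 275.50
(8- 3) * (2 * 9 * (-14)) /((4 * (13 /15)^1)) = -4725 /13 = -363.46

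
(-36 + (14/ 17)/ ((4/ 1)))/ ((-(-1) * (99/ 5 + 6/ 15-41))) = 6085/ 3536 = 1.72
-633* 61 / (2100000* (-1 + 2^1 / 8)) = 12871 / 525000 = 0.02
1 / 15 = 0.07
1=1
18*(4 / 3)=24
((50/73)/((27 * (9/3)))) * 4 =0.03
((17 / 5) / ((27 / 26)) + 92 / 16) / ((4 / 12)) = 4873 / 180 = 27.07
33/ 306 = 11/ 102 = 0.11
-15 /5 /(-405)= 1 /135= 0.01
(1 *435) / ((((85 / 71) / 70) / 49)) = 21187110 / 17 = 1246300.59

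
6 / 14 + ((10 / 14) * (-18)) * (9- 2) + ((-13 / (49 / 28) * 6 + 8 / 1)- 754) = -6161 / 7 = -880.14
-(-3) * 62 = 186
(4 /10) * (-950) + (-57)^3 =-185573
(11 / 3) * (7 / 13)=77 / 39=1.97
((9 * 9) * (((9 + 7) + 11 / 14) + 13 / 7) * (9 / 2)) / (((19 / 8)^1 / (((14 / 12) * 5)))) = 317115 / 19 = 16690.26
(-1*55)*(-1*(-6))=-330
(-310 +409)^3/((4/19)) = 18435681/4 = 4608920.25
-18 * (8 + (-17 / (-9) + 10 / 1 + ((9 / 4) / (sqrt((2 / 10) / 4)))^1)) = -358 -81 * sqrt(5) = -539.12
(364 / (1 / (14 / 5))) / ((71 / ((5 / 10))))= 2548 / 355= 7.18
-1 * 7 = -7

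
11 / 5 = 2.20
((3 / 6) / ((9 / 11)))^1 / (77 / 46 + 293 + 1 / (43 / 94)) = 10879 / 5284701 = 0.00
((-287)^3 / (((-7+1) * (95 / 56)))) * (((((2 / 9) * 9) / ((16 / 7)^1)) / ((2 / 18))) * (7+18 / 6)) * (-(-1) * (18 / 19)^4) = 364798501227216 / 2476099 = 147327914.28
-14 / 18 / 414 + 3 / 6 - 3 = -4661 / 1863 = -2.50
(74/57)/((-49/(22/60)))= -407/41895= -0.01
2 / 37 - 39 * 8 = -11542 / 37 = -311.95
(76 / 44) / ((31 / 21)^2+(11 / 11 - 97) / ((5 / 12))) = -41895 / 5535497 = -0.01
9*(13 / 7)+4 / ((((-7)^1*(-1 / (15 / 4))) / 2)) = 21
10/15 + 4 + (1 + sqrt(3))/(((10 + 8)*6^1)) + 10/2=sqrt(3)/108 + 1045/108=9.69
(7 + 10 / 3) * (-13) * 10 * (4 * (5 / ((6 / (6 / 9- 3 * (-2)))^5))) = -8060000000 / 177147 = -45498.94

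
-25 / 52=-0.48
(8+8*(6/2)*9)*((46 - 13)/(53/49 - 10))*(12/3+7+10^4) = -3626064288/437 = -8297629.95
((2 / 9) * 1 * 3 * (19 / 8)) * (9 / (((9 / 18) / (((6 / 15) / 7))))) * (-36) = -2052 / 35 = -58.63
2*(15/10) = 3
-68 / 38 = -34 / 19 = -1.79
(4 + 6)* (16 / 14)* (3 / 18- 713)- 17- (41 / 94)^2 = -216407519 / 26508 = -8163.86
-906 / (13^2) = -906 / 169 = -5.36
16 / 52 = 4 / 13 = 0.31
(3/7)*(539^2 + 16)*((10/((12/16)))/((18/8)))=46485920/63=737871.75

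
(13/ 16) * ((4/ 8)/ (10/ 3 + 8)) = 39/ 1088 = 0.04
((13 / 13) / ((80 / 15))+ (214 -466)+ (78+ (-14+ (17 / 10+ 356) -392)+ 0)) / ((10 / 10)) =-17769 / 80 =-222.11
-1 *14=-14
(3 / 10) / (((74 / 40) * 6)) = 1 / 37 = 0.03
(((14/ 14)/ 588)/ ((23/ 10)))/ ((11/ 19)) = 95/ 74382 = 0.00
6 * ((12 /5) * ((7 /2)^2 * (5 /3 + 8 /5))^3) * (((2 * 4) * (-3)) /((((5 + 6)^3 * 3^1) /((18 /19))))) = -83047723206 /15805625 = -5254.31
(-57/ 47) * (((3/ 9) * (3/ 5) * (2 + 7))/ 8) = -513/ 1880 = -0.27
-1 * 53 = -53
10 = 10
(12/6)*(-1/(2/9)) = -9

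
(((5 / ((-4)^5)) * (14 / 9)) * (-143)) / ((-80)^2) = 1001 / 5898240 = 0.00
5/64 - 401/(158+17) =-2.21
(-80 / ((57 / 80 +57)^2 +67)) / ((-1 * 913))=0.00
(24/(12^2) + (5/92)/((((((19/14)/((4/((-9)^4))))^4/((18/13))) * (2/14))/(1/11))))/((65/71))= 2088589127509629471094477/11472531827165436093310530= 0.18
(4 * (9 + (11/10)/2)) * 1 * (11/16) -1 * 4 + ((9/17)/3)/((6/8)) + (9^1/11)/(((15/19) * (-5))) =1667331/74800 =22.29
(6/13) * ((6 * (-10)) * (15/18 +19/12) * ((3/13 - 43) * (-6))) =-2902320/169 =-17173.49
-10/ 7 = -1.43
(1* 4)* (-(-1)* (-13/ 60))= -13/ 15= -0.87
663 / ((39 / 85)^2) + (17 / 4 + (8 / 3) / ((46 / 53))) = 3156.68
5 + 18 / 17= 103 / 17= 6.06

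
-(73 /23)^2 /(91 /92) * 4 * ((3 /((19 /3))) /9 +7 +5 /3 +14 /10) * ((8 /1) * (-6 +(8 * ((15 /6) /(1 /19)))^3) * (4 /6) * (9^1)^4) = -22483357819314444288 /28405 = -791528175297111.22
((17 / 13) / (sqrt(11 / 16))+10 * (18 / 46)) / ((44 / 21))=357 * sqrt(11) / 1573+945 / 506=2.62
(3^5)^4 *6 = 20920706406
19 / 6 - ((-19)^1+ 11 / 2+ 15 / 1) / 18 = 37 / 12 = 3.08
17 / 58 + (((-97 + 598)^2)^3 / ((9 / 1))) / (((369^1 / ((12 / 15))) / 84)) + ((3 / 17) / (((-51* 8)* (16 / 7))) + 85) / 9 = 633328356488673649800497 / 1979256960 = 319982887158155.38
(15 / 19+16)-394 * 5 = -37111 / 19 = -1953.21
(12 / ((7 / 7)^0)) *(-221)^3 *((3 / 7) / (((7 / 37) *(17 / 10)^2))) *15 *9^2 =-6044487462000 / 49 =-123356886979.59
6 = 6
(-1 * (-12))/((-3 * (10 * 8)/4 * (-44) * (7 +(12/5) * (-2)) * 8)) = 1/3872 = 0.00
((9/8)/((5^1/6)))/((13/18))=243/130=1.87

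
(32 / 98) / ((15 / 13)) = 208 / 735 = 0.28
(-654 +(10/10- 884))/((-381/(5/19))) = 1.06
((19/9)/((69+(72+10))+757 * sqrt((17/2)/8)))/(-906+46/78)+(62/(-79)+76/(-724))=-972169197395435/1092592685620803-57532 * sqrt(17)/76410426297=-0.89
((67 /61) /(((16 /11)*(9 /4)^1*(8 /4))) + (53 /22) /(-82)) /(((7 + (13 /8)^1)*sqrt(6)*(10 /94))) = 12887071*sqrt(6) /512529930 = 0.06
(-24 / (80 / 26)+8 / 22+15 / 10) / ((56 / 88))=-9.33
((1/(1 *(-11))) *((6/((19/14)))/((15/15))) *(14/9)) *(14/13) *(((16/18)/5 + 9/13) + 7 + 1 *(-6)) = -6003872/4768335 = -1.26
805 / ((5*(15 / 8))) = 1288 / 15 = 85.87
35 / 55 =7 / 11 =0.64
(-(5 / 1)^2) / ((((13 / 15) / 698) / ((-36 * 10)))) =7248461.54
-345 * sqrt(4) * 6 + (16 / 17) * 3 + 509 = -61679 / 17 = -3628.18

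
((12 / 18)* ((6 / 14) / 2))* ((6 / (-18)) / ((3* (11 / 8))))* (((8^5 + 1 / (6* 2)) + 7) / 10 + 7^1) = -35831 / 945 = -37.92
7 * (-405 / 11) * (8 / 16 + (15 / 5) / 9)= -4725 / 22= -214.77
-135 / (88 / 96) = -1620 / 11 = -147.27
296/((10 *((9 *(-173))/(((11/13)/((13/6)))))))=-3256/438555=-0.01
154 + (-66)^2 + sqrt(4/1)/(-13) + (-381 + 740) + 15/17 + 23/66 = 71034943/14586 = 4870.08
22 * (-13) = -286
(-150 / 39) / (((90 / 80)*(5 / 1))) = -80 / 117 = -0.68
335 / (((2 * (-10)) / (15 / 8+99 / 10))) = -31557 / 160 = -197.23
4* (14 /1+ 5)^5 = 9904396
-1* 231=-231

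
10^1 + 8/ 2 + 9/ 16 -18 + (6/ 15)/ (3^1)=-793/ 240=-3.30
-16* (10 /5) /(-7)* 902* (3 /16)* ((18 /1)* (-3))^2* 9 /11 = 12912048 /7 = 1844578.29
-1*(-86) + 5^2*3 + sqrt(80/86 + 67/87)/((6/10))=5*sqrt(23796501)/11223 + 161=163.17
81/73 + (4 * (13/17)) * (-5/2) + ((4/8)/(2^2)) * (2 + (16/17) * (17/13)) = -395815/64532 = -6.13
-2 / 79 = -0.03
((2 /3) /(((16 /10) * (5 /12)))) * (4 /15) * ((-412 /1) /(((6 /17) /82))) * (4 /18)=-2297312 /405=-5672.38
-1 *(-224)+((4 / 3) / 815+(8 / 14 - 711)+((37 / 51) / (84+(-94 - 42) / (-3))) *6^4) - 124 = -17022681973 / 28222635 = -603.16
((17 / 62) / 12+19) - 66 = -34951 / 744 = -46.98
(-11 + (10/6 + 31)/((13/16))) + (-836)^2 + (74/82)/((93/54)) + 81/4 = 138584212957/198276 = 698945.98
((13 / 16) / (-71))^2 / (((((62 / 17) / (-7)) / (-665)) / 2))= 13373815 / 40005376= 0.33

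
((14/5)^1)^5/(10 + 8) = 268912/28125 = 9.56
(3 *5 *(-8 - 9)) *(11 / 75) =-187 / 5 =-37.40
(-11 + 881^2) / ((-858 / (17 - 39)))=776150 / 39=19901.28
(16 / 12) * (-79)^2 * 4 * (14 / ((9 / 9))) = 1397984 / 3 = 465994.67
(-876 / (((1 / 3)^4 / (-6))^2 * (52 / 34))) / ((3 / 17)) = -9966054024 / 13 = -766619540.31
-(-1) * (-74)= -74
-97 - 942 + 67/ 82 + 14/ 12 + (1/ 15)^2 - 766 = -16632784/ 9225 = -1803.01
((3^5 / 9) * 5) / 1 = 135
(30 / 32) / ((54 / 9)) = 5 / 32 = 0.16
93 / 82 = 1.13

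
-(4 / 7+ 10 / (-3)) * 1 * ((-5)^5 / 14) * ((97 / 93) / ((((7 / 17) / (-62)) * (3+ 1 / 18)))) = 119552500 / 3773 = 31686.32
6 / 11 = 0.55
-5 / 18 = -0.28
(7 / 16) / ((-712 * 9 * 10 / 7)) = -0.00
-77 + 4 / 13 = -997 / 13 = -76.69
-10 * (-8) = 80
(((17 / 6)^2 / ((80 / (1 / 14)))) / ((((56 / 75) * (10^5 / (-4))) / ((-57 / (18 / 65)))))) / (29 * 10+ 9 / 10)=71383 / 262731571200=0.00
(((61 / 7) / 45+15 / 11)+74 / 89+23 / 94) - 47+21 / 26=-43.56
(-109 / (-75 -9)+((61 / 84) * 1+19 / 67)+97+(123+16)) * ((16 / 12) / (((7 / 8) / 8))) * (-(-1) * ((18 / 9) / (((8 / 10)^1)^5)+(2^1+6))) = 1614126979 / 39396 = 40971.85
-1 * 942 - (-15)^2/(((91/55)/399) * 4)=-754359/52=-14506.90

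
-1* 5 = -5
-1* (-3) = 3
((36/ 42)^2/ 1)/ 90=2/ 245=0.01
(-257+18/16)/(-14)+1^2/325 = 665387/36400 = 18.28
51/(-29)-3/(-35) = -1698/1015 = -1.67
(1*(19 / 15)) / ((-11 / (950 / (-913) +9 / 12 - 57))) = 795055 / 120516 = 6.60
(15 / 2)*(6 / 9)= 5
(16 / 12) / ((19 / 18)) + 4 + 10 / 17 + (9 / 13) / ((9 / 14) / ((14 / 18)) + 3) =3166212 / 524875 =6.03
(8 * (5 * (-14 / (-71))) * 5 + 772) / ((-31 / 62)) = -115224 / 71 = -1622.87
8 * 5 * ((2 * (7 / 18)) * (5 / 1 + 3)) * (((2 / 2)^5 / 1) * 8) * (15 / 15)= 1991.11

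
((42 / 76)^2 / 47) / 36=49 / 271472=0.00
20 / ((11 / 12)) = 240 / 11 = 21.82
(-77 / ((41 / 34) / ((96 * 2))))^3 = -127002600240316416 / 68921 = -1842727183881.78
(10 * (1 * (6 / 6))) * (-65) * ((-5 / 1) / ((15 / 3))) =650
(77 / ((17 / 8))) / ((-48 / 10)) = -385 / 51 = -7.55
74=74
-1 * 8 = -8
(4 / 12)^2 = 1 / 9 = 0.11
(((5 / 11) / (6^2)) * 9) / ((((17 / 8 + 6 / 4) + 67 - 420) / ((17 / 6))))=-17 / 18447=-0.00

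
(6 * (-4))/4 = -6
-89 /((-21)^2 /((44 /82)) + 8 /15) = -29370 /271391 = -0.11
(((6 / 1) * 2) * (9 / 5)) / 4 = 27 / 5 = 5.40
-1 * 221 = -221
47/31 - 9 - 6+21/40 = -16069/1240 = -12.96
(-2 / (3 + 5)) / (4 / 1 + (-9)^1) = 1 / 20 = 0.05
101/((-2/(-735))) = 74235/2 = 37117.50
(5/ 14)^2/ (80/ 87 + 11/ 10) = 10875/ 172186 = 0.06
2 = 2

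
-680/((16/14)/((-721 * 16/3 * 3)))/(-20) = -343196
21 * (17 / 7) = 51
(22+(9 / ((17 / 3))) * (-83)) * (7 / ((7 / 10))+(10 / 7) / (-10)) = -128823 / 119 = -1082.55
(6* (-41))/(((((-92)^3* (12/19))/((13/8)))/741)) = 7504107/12459008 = 0.60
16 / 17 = 0.94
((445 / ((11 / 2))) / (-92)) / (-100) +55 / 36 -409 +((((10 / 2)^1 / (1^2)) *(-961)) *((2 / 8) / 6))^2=28909457473 / 728640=39675.91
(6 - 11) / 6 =-5 / 6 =-0.83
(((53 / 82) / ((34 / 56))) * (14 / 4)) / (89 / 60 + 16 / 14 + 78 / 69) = 25087020 / 25293433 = 0.99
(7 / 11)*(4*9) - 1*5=17.91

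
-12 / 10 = -6 / 5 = -1.20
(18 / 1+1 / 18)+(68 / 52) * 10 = 7285 / 234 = 31.13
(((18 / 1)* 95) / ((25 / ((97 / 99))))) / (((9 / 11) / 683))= 2517538 / 45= 55945.29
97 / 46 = 2.11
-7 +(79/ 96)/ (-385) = -258799/ 36960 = -7.00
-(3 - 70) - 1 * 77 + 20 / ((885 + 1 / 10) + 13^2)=-105210 / 10541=-9.98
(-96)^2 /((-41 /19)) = -175104 /41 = -4270.83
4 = 4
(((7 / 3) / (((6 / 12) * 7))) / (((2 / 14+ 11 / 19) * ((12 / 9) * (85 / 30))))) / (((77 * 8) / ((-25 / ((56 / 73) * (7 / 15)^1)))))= -520125 / 18765824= -0.03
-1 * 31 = -31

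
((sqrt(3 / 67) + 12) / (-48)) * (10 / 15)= -1 / 6 - sqrt(201) / 4824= -0.17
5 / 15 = 1 / 3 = 0.33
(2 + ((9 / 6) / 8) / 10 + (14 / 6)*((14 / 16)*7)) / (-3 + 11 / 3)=7829 / 320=24.47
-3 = -3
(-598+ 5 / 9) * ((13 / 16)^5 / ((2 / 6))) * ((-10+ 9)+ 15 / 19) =105075919 / 786432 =133.61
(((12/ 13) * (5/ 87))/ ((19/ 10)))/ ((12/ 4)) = 200/ 21489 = 0.01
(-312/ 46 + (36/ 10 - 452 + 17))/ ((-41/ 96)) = 4837536/ 4715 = 1025.99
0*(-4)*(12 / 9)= 0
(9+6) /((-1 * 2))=-15 /2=-7.50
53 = 53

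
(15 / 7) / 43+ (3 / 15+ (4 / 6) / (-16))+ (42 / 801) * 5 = 503997 / 1071560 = 0.47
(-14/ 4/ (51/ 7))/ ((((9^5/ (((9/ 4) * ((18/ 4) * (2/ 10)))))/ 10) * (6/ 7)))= -0.00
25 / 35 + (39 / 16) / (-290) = 22927 / 32480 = 0.71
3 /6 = 1 /2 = 0.50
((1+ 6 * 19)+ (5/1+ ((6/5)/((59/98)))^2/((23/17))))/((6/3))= 61.47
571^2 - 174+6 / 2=325870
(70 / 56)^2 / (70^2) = 1 / 3136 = 0.00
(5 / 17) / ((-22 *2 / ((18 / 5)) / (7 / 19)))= -0.01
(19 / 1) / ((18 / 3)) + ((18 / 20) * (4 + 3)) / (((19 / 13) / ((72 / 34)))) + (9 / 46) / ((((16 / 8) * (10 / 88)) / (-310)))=-56737069 / 222870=-254.57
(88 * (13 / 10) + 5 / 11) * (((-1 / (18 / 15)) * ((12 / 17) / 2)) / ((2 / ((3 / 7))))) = -18951 / 2618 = -7.24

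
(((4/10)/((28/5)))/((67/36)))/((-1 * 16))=-9/3752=-0.00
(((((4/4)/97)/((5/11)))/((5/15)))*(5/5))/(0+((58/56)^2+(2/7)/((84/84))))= 8624/172175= 0.05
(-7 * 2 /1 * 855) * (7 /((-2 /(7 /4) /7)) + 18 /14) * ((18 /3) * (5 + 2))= 41817195 /2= 20908597.50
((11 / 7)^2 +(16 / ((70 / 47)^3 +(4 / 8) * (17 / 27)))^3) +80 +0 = 69108355199218294663468263 / 409118378718474370273279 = 168.92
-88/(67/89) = -7832/67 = -116.90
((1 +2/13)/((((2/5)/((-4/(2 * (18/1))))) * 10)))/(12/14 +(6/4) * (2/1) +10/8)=-35/5577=-0.01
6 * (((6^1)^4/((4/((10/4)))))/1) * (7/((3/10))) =113400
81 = 81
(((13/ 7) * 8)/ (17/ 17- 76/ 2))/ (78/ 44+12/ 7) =-2288/ 19869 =-0.12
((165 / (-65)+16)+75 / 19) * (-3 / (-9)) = 4300 / 741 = 5.80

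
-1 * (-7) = 7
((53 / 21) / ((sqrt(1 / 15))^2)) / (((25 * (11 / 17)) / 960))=172992 / 77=2246.65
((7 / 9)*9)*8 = 56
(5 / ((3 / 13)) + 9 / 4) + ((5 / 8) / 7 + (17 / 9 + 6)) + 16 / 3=18763 / 504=37.23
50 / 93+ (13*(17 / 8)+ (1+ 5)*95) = 445033 / 744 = 598.16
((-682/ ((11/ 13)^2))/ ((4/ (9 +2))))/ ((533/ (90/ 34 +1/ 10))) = -188201/ 13940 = -13.50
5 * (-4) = -20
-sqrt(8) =-2 * sqrt(2) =-2.83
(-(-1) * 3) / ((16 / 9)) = 27 / 16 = 1.69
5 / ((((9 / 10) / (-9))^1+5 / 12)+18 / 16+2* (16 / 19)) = 11400 / 7127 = 1.60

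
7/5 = 1.40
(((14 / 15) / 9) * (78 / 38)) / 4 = 0.05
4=4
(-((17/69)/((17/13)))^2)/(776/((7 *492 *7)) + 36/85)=-28859285/370504194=-0.08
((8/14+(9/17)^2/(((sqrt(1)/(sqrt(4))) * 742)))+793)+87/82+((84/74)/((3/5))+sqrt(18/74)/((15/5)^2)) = sqrt(37)/111+259111547565/325302446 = 796.58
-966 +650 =-316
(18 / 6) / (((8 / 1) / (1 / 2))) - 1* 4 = -61 / 16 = -3.81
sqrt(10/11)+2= sqrt(110)/11+2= 2.95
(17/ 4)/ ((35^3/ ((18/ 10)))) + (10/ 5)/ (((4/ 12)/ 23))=118335153/ 857500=138.00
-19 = -19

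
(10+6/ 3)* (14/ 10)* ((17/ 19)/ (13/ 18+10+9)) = 25704/ 33725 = 0.76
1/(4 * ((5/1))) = 1/20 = 0.05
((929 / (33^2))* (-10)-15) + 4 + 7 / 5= -98722 / 5445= -18.13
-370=-370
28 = 28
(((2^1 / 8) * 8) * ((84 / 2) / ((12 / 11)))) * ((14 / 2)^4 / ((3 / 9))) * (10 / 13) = 5546310 / 13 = 426639.23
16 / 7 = 2.29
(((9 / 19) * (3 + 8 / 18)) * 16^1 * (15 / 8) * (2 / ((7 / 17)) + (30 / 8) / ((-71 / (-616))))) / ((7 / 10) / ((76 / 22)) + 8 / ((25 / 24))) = 1728312000 / 7443569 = 232.19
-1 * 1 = -1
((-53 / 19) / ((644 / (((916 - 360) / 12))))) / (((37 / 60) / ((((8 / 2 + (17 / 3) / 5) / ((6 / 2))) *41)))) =-3322517 / 145521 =-22.83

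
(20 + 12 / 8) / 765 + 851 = 1302073 / 1530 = 851.03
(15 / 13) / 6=5 / 26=0.19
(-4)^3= -64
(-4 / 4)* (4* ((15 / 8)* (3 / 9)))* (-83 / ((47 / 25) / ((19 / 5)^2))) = 149815 / 94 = 1593.78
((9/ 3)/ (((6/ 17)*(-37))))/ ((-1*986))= 1/ 4292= 0.00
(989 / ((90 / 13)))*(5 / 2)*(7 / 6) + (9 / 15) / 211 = 94949593 / 227880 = 416.66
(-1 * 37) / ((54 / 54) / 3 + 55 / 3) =-111 / 56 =-1.98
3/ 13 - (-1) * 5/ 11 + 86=12396/ 143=86.69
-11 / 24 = -0.46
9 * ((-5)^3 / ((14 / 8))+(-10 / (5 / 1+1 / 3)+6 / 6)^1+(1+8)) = -31905 / 56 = -569.73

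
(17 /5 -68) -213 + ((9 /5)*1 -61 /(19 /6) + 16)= -26511 /95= -279.06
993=993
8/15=0.53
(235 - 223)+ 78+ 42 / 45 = 1364 / 15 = 90.93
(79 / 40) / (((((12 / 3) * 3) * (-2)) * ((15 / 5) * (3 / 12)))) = -79 / 720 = -0.11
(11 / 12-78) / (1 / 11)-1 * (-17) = -9971 / 12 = -830.92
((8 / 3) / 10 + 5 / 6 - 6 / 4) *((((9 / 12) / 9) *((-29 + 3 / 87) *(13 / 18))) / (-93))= -182 / 24273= -0.01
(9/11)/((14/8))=36/77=0.47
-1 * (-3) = 3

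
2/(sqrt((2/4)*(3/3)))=2*sqrt(2)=2.83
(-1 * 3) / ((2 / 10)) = -15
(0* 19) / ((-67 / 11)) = 0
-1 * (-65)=65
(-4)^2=16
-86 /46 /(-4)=43 /92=0.47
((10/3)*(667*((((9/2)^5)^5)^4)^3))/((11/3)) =62495488924557879522324656434394341620068744218360926495819644794011723062131141868551610715154217907453781510886152801114195407456552035368940453334931068003088786952249878533431751888525358203073737716086134709053526267271532351070573891230524428375877513073228084783703566639483615223335/11203697869839673474476451286251579885783076165162649378498772471449097148698351884008685568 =5578112659820609652342635000000000000000000000000000000000000000000000000000000000000000000000000000000000000000000000000000000000000000000000000000000000000000000000000000000000000000000000000000000.00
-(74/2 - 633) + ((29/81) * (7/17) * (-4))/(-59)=48421640/81243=596.01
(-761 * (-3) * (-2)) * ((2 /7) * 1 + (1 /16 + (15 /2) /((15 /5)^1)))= -728277 /56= -13004.95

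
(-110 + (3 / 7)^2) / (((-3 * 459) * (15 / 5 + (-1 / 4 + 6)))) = 0.01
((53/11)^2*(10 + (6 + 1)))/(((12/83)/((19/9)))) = 75306481/13068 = 5762.66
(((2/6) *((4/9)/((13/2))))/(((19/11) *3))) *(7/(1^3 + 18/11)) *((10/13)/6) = 33880/22627917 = 0.00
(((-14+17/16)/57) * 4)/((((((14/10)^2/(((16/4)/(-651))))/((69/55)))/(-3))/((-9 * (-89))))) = -19067805/2222297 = -8.58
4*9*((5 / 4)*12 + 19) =1224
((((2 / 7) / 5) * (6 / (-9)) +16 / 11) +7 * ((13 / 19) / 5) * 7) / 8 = 178231 / 175560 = 1.02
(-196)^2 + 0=38416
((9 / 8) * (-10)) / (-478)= 45 / 1912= 0.02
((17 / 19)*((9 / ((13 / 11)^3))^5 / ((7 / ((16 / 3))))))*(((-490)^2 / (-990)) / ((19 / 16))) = -12397364834655799753413120 / 18478107378086763277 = -670921.79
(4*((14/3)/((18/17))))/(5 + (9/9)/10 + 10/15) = 4760/1557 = 3.06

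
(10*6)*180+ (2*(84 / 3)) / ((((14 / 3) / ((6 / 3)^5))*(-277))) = 2991216 / 277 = 10798.61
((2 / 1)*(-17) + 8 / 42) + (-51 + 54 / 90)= -8842 / 105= -84.21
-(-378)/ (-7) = -54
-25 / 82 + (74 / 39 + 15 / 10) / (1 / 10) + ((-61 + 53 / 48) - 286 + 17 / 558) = -742811419 / 2379312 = -312.20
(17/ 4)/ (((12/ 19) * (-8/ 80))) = -67.29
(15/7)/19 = 15/133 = 0.11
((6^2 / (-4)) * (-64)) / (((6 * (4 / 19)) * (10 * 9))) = 5.07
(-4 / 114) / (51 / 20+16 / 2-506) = 40 / 564813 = 0.00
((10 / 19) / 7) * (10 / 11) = 100 / 1463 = 0.07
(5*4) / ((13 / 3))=60 / 13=4.62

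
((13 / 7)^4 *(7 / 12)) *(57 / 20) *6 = 1627977 / 13720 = 118.66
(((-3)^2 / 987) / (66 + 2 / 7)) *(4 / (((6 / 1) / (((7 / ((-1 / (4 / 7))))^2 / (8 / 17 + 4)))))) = 17 / 51794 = 0.00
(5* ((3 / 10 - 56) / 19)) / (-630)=0.02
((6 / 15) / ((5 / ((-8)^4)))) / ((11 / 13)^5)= 3041632256 / 4026275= 755.45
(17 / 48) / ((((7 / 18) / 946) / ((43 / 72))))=345763 / 672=514.53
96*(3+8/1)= 1056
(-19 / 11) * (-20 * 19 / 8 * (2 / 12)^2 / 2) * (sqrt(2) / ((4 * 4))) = 1805 * sqrt(2) / 25344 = 0.10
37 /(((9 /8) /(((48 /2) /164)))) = 592 /123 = 4.81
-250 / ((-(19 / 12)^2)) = 36000 / 361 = 99.72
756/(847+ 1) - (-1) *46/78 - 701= -5783621/8268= -699.52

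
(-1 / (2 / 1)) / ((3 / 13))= -13 / 6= -2.17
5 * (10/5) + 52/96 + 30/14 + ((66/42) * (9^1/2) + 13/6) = 3683/168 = 21.92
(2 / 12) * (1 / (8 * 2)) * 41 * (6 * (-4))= -10.25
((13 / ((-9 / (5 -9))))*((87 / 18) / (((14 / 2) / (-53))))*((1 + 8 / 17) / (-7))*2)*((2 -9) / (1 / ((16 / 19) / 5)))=-6393920 / 61047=-104.74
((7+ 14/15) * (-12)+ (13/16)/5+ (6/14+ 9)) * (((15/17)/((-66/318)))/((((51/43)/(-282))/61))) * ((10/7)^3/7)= -117465511617375/53429453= -2198516.08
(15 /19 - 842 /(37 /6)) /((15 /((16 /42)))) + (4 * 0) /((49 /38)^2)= -254488 /73815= -3.45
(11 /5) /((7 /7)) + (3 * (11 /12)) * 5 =319 /20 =15.95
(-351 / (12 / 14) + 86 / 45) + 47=-360.59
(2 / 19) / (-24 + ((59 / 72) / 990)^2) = -10161676800 / 2316862244261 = -0.00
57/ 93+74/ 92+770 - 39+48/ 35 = 36623393/ 49910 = 733.79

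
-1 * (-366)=366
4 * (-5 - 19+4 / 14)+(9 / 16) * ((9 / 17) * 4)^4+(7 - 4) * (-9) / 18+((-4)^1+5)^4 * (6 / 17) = -84.69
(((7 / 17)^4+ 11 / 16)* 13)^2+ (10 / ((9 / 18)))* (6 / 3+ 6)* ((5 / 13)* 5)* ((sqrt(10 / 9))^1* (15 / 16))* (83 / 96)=154826034153921 / 1785793904896+ 51875* sqrt(10) / 624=349.59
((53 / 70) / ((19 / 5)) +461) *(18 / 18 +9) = 613395 / 133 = 4611.99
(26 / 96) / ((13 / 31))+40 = 40.65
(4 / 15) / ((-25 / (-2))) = 8 / 375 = 0.02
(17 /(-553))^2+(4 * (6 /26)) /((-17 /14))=-51312043 /67583789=-0.76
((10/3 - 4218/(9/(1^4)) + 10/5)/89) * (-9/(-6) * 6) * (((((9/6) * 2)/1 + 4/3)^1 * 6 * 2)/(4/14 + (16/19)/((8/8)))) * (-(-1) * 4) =-3845296/445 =-8641.11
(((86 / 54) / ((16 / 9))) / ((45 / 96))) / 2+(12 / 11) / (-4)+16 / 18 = 778 / 495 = 1.57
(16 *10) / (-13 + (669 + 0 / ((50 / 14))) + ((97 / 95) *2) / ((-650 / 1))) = 4940000 / 20253903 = 0.24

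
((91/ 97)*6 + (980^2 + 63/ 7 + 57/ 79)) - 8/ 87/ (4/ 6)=213430191418/ 222227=960415.21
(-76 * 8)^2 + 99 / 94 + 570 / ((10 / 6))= 370007.05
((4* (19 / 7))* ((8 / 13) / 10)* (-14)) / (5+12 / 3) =-608 / 585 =-1.04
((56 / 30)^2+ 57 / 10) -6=1433 / 450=3.18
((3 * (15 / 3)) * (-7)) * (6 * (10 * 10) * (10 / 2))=-315000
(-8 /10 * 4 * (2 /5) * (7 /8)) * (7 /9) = -196 /225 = -0.87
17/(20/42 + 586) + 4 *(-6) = -295227/12316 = -23.97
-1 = -1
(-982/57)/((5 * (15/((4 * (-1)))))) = 3928/4275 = 0.92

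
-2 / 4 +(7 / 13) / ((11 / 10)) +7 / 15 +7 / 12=1.04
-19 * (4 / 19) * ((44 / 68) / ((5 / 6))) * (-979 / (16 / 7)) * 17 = 226149 / 10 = 22614.90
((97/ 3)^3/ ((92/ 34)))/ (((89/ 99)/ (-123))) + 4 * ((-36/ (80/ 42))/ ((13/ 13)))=-34988866987/ 20470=-1709275.38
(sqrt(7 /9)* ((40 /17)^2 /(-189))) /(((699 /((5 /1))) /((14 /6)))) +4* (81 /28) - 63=-360 /7 - 8000* sqrt(7) /49088673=-51.43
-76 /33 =-2.30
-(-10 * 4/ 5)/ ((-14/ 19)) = -10.86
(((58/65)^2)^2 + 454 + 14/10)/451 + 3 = 32292386746/8050631875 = 4.01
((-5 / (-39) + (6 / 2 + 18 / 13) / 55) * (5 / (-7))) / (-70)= 223 / 105105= 0.00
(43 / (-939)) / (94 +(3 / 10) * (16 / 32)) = -0.00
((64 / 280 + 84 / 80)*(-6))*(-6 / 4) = 1611 / 140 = 11.51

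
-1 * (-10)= 10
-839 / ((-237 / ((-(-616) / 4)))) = 129206 / 237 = 545.17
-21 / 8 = -2.62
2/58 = 1/29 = 0.03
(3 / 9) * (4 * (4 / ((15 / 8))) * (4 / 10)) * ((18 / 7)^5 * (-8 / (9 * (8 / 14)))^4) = 131072 / 175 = 748.98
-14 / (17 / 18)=-252 / 17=-14.82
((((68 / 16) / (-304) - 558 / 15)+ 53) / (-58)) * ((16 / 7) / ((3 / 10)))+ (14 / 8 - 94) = -727613 / 7714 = -94.32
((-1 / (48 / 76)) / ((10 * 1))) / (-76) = 1 / 480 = 0.00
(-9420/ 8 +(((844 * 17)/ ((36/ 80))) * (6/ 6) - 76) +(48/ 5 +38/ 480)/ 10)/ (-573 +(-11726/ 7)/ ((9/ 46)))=-1543848383/ 460396000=-3.35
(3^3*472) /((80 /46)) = 7327.80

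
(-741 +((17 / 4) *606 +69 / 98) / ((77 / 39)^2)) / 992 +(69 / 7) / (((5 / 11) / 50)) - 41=300648363581 / 288196832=1043.20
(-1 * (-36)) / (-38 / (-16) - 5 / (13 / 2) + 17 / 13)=1248 / 101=12.36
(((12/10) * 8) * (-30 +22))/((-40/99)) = 4752/25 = 190.08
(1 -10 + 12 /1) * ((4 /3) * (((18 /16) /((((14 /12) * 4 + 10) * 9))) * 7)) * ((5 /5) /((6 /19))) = 133 /176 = 0.76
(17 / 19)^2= 289 / 361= 0.80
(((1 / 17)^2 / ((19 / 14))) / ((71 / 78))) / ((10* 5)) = 546 / 9746525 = 0.00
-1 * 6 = -6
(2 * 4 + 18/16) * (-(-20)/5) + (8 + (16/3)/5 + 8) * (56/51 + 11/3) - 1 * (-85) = 34479/170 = 202.82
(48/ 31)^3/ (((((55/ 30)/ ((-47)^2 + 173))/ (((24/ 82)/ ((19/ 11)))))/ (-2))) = -37933940736/ 23207189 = -1634.58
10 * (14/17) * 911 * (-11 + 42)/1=3953740/17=232572.94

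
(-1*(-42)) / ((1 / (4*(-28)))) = -4704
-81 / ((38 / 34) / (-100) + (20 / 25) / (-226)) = 15560100 / 2827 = 5504.10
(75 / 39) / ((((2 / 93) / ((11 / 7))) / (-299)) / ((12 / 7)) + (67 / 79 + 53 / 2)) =0.07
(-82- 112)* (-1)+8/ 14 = 1362/ 7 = 194.57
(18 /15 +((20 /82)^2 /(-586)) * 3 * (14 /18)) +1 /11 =104890279 /81267945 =1.29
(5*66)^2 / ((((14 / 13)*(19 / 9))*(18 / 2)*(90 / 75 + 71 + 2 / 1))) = 3539250 / 49343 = 71.73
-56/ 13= -4.31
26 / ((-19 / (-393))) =10218 / 19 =537.79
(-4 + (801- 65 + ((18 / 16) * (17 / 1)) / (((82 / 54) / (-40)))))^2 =87553449 / 1681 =52084.15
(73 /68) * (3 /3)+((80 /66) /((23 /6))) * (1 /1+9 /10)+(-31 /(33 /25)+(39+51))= 319945 /4692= 68.19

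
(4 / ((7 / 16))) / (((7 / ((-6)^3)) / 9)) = -2539.10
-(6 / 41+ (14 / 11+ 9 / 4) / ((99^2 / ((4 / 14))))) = -9062479 / 61883514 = -0.15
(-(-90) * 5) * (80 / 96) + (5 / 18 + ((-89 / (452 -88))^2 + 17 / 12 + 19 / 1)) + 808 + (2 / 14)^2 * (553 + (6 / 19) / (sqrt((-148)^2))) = 1018570682971 / 838302192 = 1215.04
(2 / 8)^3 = 1 / 64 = 0.02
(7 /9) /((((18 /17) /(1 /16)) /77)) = 9163 /2592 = 3.54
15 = 15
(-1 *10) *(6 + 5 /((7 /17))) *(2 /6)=-1270 /21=-60.48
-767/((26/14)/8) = -3304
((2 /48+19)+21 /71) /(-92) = -0.21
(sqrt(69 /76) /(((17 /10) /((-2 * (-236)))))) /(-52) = -5.09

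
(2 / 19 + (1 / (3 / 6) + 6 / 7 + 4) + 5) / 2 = 1591 / 266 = 5.98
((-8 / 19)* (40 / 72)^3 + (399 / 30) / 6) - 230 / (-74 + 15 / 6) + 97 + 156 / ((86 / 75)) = 406102827749 / 1703395980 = 238.41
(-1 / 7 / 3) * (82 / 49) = -82 / 1029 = -0.08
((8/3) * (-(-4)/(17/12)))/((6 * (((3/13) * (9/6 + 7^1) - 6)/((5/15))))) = -1664/16065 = -0.10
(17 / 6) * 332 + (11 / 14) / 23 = 908717 / 966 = 940.70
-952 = -952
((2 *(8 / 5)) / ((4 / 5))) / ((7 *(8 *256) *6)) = 1 / 21504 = 0.00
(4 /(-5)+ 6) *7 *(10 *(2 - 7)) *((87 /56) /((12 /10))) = -9425 /4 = -2356.25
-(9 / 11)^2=-0.67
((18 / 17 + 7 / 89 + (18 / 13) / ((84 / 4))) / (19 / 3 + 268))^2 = 247075602489 / 12839860671245881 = 0.00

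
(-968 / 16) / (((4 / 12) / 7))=-2541 / 2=-1270.50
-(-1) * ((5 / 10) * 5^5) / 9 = 3125 / 18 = 173.61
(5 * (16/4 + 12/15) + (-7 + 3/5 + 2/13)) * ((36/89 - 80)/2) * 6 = -24524808/5785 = -4239.38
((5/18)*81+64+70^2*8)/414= 26191/276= 94.89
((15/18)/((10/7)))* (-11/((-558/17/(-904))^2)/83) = -1136594228/19382409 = -58.64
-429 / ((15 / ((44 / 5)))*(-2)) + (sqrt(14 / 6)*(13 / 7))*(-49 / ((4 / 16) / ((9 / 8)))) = 3146 / 25 - 273*sqrt(21) / 2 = -499.68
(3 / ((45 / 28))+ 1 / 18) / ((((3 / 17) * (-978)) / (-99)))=32351 / 29340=1.10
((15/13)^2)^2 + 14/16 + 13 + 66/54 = 34690807/2056392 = 16.87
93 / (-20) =-93 / 20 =-4.65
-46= -46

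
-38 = -38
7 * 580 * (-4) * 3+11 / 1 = -48709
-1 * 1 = -1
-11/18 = -0.61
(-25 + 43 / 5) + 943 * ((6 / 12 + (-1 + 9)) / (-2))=-4024.15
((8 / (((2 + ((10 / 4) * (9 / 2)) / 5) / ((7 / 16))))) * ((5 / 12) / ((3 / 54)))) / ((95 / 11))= 231 / 323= 0.72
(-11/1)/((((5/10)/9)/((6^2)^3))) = -9237888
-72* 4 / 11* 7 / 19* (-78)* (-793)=-124697664 / 209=-596639.54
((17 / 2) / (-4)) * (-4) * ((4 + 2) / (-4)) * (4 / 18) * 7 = -119 / 6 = -19.83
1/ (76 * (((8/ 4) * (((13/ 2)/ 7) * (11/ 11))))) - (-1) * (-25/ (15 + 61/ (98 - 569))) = -1.67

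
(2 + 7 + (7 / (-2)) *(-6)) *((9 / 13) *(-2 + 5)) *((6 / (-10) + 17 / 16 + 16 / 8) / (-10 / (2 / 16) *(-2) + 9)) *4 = 15957 / 4394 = 3.63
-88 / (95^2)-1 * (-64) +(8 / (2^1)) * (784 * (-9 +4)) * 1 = -15616.01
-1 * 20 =-20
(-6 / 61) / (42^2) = -1 / 17934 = -0.00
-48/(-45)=16/15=1.07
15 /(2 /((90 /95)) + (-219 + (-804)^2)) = 0.00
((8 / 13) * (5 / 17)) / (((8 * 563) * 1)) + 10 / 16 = 622155 / 995384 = 0.63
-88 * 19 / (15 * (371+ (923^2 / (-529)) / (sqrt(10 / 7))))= 49596780112 / 2012273655633+ 753520977352 * sqrt(70) / 70429577947155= 0.11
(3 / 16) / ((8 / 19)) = 57 / 128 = 0.45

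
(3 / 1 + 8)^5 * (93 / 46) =14977743 / 46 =325603.11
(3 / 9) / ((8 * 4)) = 1 / 96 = 0.01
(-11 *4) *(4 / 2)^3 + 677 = 325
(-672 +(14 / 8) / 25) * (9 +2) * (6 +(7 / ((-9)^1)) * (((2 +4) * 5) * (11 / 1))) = 138955124 / 75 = 1852734.99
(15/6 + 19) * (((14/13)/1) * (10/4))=1505/26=57.88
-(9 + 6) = -15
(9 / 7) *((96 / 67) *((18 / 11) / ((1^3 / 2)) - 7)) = -35424 / 5159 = -6.87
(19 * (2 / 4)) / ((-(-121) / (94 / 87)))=893 / 10527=0.08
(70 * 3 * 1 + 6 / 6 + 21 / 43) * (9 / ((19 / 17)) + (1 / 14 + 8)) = 3410.05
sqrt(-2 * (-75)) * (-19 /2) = -95 * sqrt(6) /2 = -116.35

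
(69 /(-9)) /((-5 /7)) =161 /15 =10.73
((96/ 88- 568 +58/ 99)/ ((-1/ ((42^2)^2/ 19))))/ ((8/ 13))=31499785044/ 209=150716674.85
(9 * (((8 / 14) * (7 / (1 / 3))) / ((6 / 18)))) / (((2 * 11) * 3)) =54 / 11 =4.91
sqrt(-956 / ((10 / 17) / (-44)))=2 * sqrt(446930) / 5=267.41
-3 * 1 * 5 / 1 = -15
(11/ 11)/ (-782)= -1/ 782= -0.00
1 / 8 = 0.12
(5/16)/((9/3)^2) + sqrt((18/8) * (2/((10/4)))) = 5/144 + 3 * sqrt(5)/5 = 1.38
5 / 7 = 0.71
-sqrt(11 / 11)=-1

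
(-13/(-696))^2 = 0.00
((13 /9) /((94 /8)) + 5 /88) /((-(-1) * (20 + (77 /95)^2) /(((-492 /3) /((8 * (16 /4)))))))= -2475837275 /55517064768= -0.04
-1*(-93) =93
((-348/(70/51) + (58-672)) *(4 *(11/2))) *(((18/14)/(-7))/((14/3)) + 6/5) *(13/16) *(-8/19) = 8642854506/1140475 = 7578.29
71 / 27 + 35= 1016 / 27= 37.63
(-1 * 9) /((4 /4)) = -9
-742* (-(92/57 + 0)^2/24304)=56074/705033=0.08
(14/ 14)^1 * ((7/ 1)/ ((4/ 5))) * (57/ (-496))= -1995/ 1984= -1.01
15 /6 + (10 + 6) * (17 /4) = 141 /2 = 70.50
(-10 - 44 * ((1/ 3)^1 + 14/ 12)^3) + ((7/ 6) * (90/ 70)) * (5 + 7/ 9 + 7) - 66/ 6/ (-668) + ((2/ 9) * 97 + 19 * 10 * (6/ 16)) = -139813/ 3006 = -46.51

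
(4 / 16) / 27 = 1 / 108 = 0.01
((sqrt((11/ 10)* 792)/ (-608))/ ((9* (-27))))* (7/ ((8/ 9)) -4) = 0.00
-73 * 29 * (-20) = 42340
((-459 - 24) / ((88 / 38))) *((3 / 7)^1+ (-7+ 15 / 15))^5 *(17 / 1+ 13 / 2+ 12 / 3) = 591419624445 / 19208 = 30790276.16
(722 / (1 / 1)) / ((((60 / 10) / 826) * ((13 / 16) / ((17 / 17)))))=4770976 / 39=122332.72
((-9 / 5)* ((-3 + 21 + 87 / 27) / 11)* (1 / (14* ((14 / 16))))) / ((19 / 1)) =-764 / 51205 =-0.01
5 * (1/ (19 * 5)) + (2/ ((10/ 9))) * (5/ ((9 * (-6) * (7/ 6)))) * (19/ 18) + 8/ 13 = 0.52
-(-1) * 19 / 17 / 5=19 / 85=0.22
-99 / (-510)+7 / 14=59 / 85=0.69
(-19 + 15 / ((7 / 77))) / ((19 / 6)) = 876 / 19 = 46.11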